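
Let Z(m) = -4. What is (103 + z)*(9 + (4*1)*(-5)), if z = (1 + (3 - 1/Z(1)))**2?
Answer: -21307/16 ≈ -1331.7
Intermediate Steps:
z = 289/16 (z = (1 + (3 - 1/(-4)))**2 = (1 + (3 - 1*(-1/4)))**2 = (1 + (3 + 1/4))**2 = (1 + 13/4)**2 = (17/4)**2 = 289/16 ≈ 18.063)
(103 + z)*(9 + (4*1)*(-5)) = (103 + 289/16)*(9 + (4*1)*(-5)) = 1937*(9 + 4*(-5))/16 = 1937*(9 - 20)/16 = (1937/16)*(-11) = -21307/16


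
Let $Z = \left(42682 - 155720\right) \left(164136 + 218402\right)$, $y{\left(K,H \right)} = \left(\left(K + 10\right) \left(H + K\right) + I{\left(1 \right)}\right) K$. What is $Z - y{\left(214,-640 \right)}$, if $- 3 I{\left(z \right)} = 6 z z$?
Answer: $-43220909280$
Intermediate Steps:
$I{\left(z \right)} = - 2 z^{2}$ ($I{\left(z \right)} = - \frac{6 z z}{3} = - \frac{6 z^{2}}{3} = - 2 z^{2}$)
$y{\left(K,H \right)} = K \left(-2 + \left(10 + K\right) \left(H + K\right)\right)$ ($y{\left(K,H \right)} = \left(\left(K + 10\right) \left(H + K\right) - 2 \cdot 1^{2}\right) K = \left(\left(10 + K\right) \left(H + K\right) - 2\right) K = \left(-2 + \left(10 + K\right) \left(H + K\right)\right) K = K \left(-2 + \left(10 + K\right) \left(H + K\right)\right)$)
$Z = -43241330444$ ($Z = \left(-113038\right) 382538 = -43241330444$)
$Z - y{\left(214,-640 \right)} = -43241330444 - 214 \left(-2 + 214^{2} + 10 \left(-640\right) + 10 \cdot 214 - 136960\right) = -43241330444 - 214 \left(-2 + 45796 - 6400 + 2140 - 136960\right) = -43241330444 - 214 \left(-95426\right) = -43241330444 - -20421164 = -43241330444 + 20421164 = -43220909280$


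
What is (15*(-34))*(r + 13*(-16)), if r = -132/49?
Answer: 5265240/49 ≈ 1.0745e+5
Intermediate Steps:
r = -132/49 (r = -132*1/49 = -132/49 ≈ -2.6939)
(15*(-34))*(r + 13*(-16)) = (15*(-34))*(-132/49 + 13*(-16)) = -510*(-132/49 - 208) = -510*(-10324/49) = 5265240/49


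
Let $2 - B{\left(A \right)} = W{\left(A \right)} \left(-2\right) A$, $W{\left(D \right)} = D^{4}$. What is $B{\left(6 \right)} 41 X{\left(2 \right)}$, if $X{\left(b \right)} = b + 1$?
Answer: $1913142$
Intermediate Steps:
$X{\left(b \right)} = 1 + b$
$B{\left(A \right)} = 2 + 2 A^{5}$ ($B{\left(A \right)} = 2 - A^{4} \left(-2\right) A = 2 - - 2 A^{4} A = 2 - - 2 A^{5} = 2 + 2 A^{5}$)
$B{\left(6 \right)} 41 X{\left(2 \right)} = \left(2 + 2 \cdot 6^{5}\right) 41 \left(1 + 2\right) = \left(2 + 2 \cdot 7776\right) 41 \cdot 3 = \left(2 + 15552\right) 41 \cdot 3 = 15554 \cdot 41 \cdot 3 = 637714 \cdot 3 = 1913142$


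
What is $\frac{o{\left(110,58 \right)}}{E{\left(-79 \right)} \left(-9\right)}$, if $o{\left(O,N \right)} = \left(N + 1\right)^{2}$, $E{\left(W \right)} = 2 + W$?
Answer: $\frac{3481}{693} \approx 5.0231$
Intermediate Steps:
$o{\left(O,N \right)} = \left(1 + N\right)^{2}$
$\frac{o{\left(110,58 \right)}}{E{\left(-79 \right)} \left(-9\right)} = \frac{\left(1 + 58\right)^{2}}{\left(2 - 79\right) \left(-9\right)} = \frac{59^{2}}{\left(-77\right) \left(-9\right)} = \frac{3481}{693}$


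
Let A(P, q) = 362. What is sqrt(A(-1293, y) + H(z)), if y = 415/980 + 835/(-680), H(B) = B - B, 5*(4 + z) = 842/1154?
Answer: sqrt(362) ≈ 19.026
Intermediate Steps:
z = -11119/2885 (z = -4 + (842/1154)/5 = -4 + (842*(1/1154))/5 = -4 + (1/5)*(421/577) = -4 + 421/2885 = -11119/2885 ≈ -3.8541)
H(B) = 0
y = -5361/6664 (y = 415*(1/980) + 835*(-1/680) = 83/196 - 167/136 = -5361/6664 ≈ -0.80447)
sqrt(A(-1293, y) + H(z)) = sqrt(362 + 0) = sqrt(362)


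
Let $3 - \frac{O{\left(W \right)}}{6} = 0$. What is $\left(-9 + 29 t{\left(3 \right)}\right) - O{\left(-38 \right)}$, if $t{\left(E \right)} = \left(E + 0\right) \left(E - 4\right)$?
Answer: $-114$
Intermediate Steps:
$t{\left(E \right)} = E \left(-4 + E\right)$
$O{\left(W \right)} = 18$ ($O{\left(W \right)} = 18 - 0 = 18 + 0 = 18$)
$\left(-9 + 29 t{\left(3 \right)}\right) - O{\left(-38 \right)} = \left(-9 + 29 \cdot 3 \left(-4 + 3\right)\right) - 18 = \left(-9 + 29 \cdot 3 \left(-1\right)\right) - 18 = \left(-9 + 29 \left(-3\right)\right) - 18 = \left(-9 - 87\right) - 18 = -96 - 18 = -114$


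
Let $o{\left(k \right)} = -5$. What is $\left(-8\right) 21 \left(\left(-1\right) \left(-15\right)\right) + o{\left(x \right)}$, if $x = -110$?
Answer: $-2525$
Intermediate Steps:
$\left(-8\right) 21 \left(\left(-1\right) \left(-15\right)\right) + o{\left(x \right)} = \left(-8\right) 21 \left(\left(-1\right) \left(-15\right)\right) - 5 = \left(-168\right) 15 - 5 = -2520 - 5 = -2525$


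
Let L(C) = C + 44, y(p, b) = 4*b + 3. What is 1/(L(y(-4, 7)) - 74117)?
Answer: -1/74042 ≈ -1.3506e-5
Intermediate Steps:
y(p, b) = 3 + 4*b
L(C) = 44 + C
1/(L(y(-4, 7)) - 74117) = 1/((44 + (3 + 4*7)) - 74117) = 1/((44 + (3 + 28)) - 74117) = 1/((44 + 31) - 74117) = 1/(75 - 74117) = 1/(-74042) = -1/74042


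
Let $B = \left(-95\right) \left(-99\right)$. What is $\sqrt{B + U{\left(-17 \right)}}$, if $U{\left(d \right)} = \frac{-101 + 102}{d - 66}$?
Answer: $\frac{\sqrt{64790962}}{83} \approx 96.979$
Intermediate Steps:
$U{\left(d \right)} = \frac{1}{-66 + d}$ ($U{\left(d \right)} = 1 \frac{1}{-66 + d} = \frac{1}{-66 + d}$)
$B = 9405$
$\sqrt{B + U{\left(-17 \right)}} = \sqrt{9405 + \frac{1}{-66 - 17}} = \sqrt{9405 + \frac{1}{-83}} = \sqrt{9405 - \frac{1}{83}} = \sqrt{\frac{780614}{83}} = \frac{\sqrt{64790962}}{83}$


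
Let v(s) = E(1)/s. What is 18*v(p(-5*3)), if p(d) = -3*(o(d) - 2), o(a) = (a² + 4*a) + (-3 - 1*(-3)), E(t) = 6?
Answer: -36/163 ≈ -0.22086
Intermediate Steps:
o(a) = a² + 4*a (o(a) = (a² + 4*a) + (-3 + 3) = (a² + 4*a) + 0 = a² + 4*a)
p(d) = 6 - 3*d*(4 + d) (p(d) = -3*(d*(4 + d) - 2) = -3*(-2 + d*(4 + d)) = 6 - 3*d*(4 + d))
v(s) = 6/s
18*v(p(-5*3)) = 18*(6/(6 - 3*(-5*3)*(4 - 5*3))) = 18*(6/(6 - 3*(-15)*(4 - 15))) = 18*(6/(6 - 3*(-15)*(-11))) = 18*(6/(6 - 495)) = 18*(6/(-489)) = 18*(6*(-1/489)) = 18*(-2/163) = -36/163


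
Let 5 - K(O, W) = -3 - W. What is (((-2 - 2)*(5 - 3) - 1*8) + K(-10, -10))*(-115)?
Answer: 2070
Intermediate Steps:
K(O, W) = 8 + W (K(O, W) = 5 - (-3 - W) = 5 + (3 + W) = 8 + W)
(((-2 - 2)*(5 - 3) - 1*8) + K(-10, -10))*(-115) = (((-2 - 2)*(5 - 3) - 1*8) + (8 - 10))*(-115) = ((-4*2 - 8) - 2)*(-115) = ((-8 - 8) - 2)*(-115) = (-16 - 2)*(-115) = -18*(-115) = 2070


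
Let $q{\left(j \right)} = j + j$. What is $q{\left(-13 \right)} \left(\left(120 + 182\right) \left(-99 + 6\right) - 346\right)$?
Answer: $739232$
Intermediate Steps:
$q{\left(j \right)} = 2 j$
$q{\left(-13 \right)} \left(\left(120 + 182\right) \left(-99 + 6\right) - 346\right) = 2 \left(-13\right) \left(\left(120 + 182\right) \left(-99 + 6\right) - 346\right) = - 26 \left(302 \left(-93\right) - 346\right) = - 26 \left(-28086 - 346\right) = \left(-26\right) \left(-28432\right) = 739232$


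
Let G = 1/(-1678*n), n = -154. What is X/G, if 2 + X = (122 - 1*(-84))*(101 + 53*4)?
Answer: 16661372112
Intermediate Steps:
X = 64476 (X = -2 + (122 - 1*(-84))*(101 + 53*4) = -2 + (122 + 84)*(101 + 212) = -2 + 206*313 = -2 + 64478 = 64476)
G = 1/258412 (G = 1/(-1678*(-154)) = 1/258412 ≈ 3.8698e-6)
X/G = 64476/(1/258412) = 64476*258412 = 16661372112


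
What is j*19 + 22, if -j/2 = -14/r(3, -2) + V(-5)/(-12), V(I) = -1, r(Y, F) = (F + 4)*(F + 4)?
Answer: 911/6 ≈ 151.83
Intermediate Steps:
r(Y, F) = (4 + F)² (r(Y, F) = (4 + F)*(4 + F) = (4 + F)²)
j = 41/6 (j = -2*(-14/(4 - 2)² - 1/(-12)) = -2*(-14/(2²) - 1*(-1/12)) = -2*(-14/4 + 1/12) = -2*(-14*¼ + 1/12) = -2*(-7/2 + 1/12) = -2*(-41/12) = 41/6 ≈ 6.8333)
j*19 + 22 = (41/6)*19 + 22 = 779/6 + 22 = 911/6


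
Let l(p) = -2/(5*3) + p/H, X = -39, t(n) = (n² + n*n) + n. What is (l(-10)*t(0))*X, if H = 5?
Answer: 0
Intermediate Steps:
t(n) = n + 2*n² (t(n) = (n² + n²) + n = 2*n² + n = n + 2*n²)
l(p) = -2/15 + p/5 (l(p) = -2/(5*3) + p/5 = -2/15 + p*(⅕) = -2*1/15 + p/5 = -2/15 + p/5)
(l(-10)*t(0))*X = ((-2/15 + (⅕)*(-10))*(0*(1 + 2*0)))*(-39) = ((-2/15 - 2)*(0*(1 + 0)))*(-39) = -0*(-39) = -32/15*0*(-39) = 0*(-39) = 0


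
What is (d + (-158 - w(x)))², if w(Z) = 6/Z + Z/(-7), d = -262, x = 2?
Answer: 8755681/49 ≈ 1.7869e+5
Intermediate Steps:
w(Z) = 6/Z - Z/7 (w(Z) = 6/Z + Z*(-⅐) = 6/Z - Z/7)
(d + (-158 - w(x)))² = (-262 + (-158 - (6/2 - ⅐*2)))² = (-262 + (-158 - (6*(½) - 2/7)))² = (-262 + (-158 - (3 - 2/7)))² = (-262 + (-158 - 1*19/7))² = (-262 + (-158 - 19/7))² = (-262 - 1125/7)² = (-2959/7)² = 8755681/49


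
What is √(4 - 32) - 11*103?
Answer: -1133 + 2*I*√7 ≈ -1133.0 + 5.2915*I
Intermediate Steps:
√(4 - 32) - 11*103 = √(-28) - 1133 = 2*I*√7 - 1133 = -1133 + 2*I*√7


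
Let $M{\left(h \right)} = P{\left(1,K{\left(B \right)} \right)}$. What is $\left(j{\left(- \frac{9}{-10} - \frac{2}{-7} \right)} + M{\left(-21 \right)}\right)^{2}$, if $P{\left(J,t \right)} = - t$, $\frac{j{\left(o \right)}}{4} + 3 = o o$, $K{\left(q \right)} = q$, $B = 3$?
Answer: $\frac{131928196}{1500625} \approx 87.916$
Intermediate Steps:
$j{\left(o \right)} = -12 + 4 o^{2}$ ($j{\left(o \right)} = -12 + 4 o o = -12 + 4 o^{2}$)
$M{\left(h \right)} = -3$ ($M{\left(h \right)} = \left(-1\right) 3 = -3$)
$\left(j{\left(- \frac{9}{-10} - \frac{2}{-7} \right)} + M{\left(-21 \right)}\right)^{2} = \left(\left(-12 + 4 \left(- \frac{9}{-10} - \frac{2}{-7}\right)^{2}\right) - 3\right)^{2} = \left(\left(-12 + 4 \left(\left(-9\right) \left(- \frac{1}{10}\right) - - \frac{2}{7}\right)^{2}\right) - 3\right)^{2} = \left(\left(-12 + 4 \left(\frac{9}{10} + \frac{2}{7}\right)^{2}\right) - 3\right)^{2} = \left(\left(-12 + 4 \left(\frac{83}{70}\right)^{2}\right) - 3\right)^{2} = \left(\left(-12 + 4 \cdot \frac{6889}{4900}\right) - 3\right)^{2} = \left(\left(-12 + \frac{6889}{1225}\right) - 3\right)^{2} = \left(- \frac{7811}{1225} - 3\right)^{2} = \left(- \frac{11486}{1225}\right)^{2} = \frac{131928196}{1500625}$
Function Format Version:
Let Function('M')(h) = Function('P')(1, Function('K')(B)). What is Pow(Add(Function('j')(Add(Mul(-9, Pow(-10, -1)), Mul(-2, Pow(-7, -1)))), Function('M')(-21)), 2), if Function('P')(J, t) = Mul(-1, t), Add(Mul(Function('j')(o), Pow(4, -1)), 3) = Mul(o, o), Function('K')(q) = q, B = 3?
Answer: Rational(131928196, 1500625) ≈ 87.916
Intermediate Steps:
Function('j')(o) = Add(-12, Mul(4, Pow(o, 2))) (Function('j')(o) = Add(-12, Mul(4, Mul(o, o))) = Add(-12, Mul(4, Pow(o, 2))))
Function('M')(h) = -3 (Function('M')(h) = Mul(-1, 3) = -3)
Pow(Add(Function('j')(Add(Mul(-9, Pow(-10, -1)), Mul(-2, Pow(-7, -1)))), Function('M')(-21)), 2) = Pow(Add(Add(-12, Mul(4, Pow(Add(Mul(-9, Pow(-10, -1)), Mul(-2, Pow(-7, -1))), 2))), -3), 2) = Pow(Add(Add(-12, Mul(4, Pow(Add(Mul(-9, Rational(-1, 10)), Mul(-2, Rational(-1, 7))), 2))), -3), 2) = Pow(Add(Add(-12, Mul(4, Pow(Add(Rational(9, 10), Rational(2, 7)), 2))), -3), 2) = Pow(Add(Add(-12, Mul(4, Pow(Rational(83, 70), 2))), -3), 2) = Pow(Add(Add(-12, Mul(4, Rational(6889, 4900))), -3), 2) = Pow(Add(Add(-12, Rational(6889, 1225)), -3), 2) = Pow(Add(Rational(-7811, 1225), -3), 2) = Pow(Rational(-11486, 1225), 2) = Rational(131928196, 1500625)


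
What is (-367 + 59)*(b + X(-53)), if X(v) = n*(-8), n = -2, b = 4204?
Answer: -1299760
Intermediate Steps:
X(v) = 16 (X(v) = -2*(-8) = 16)
(-367 + 59)*(b + X(-53)) = (-367 + 59)*(4204 + 16) = -308*4220 = -1299760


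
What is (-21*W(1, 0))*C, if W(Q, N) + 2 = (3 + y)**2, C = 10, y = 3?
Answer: -7140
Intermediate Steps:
W(Q, N) = 34 (W(Q, N) = -2 + (3 + 3)**2 = -2 + 6**2 = -2 + 36 = 34)
(-21*W(1, 0))*C = -21*34*10 = -714*10 = -7140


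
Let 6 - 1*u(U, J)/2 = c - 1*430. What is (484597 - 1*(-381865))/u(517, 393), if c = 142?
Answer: 433231/294 ≈ 1473.6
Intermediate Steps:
u(U, J) = 588 (u(U, J) = 12 - 2*(142 - 1*430) = 12 - 2*(142 - 430) = 12 - 2*(-288) = 12 + 576 = 588)
(484597 - 1*(-381865))/u(517, 393) = (484597 - 1*(-381865))/588 = (484597 + 381865)*(1/588) = 866462*(1/588) = 433231/294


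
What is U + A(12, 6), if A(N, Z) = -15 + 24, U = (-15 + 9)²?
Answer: 45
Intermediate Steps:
U = 36 (U = (-6)² = 36)
A(N, Z) = 9
U + A(12, 6) = 36 + 9 = 45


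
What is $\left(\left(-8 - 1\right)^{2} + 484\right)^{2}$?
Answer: $319225$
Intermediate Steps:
$\left(\left(-8 - 1\right)^{2} + 484\right)^{2} = \left(\left(-9\right)^{2} + 484\right)^{2} = \left(81 + 484\right)^{2} = 565^{2} = 319225$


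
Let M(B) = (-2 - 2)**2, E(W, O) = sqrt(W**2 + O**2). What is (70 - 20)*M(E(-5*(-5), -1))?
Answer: 800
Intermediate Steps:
E(W, O) = sqrt(O**2 + W**2)
M(B) = 16 (M(B) = (-4)**2 = 16)
(70 - 20)*M(E(-5*(-5), -1)) = (70 - 20)*16 = 50*16 = 800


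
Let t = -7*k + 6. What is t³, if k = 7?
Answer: -79507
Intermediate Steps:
t = -43 (t = -7*7 + 6 = -49 + 6 = -43)
t³ = (-43)³ = -79507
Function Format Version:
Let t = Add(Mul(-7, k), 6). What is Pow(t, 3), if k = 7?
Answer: -79507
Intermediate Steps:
t = -43 (t = Add(Mul(-7, 7), 6) = Add(-49, 6) = -43)
Pow(t, 3) = Pow(-43, 3) = -79507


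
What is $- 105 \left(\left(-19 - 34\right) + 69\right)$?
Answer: $-1680$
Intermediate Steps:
$- 105 \left(\left(-19 - 34\right) + 69\right) = - 105 \left(-53 + 69\right) = \left(-105\right) 16 = -1680$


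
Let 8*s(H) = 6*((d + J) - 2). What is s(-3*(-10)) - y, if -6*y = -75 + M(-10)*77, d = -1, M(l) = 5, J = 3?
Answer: 155/3 ≈ 51.667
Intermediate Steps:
y = -155/3 (y = -(-75 + 5*77)/6 = -(-75 + 385)/6 = -1/6*310 = -155/3 ≈ -51.667)
s(H) = 0 (s(H) = (6*((-1 + 3) - 2))/8 = (6*(2 - 2))/8 = (6*0)/8 = (1/8)*0 = 0)
s(-3*(-10)) - y = 0 - 1*(-155/3) = 0 + 155/3 = 155/3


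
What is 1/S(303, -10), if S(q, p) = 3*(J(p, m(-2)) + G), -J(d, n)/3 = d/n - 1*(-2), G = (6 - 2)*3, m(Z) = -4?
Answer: -2/9 ≈ -0.22222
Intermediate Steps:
G = 12 (G = 4*3 = 12)
J(d, n) = -6 - 3*d/n (J(d, n) = -3*(d/n - 1*(-2)) = -3*(d/n + 2) = -3*(2 + d/n) = -6 - 3*d/n)
S(q, p) = 18 + 9*p/4 (S(q, p) = 3*((-6 - 3*p/(-4)) + 12) = 3*((-6 - 3*p*(-1/4)) + 12) = 3*((-6 + 3*p/4) + 12) = 3*(6 + 3*p/4) = 18 + 9*p/4)
1/S(303, -10) = 1/(18 + (9/4)*(-10)) = 1/(18 - 45/2) = 1/(-9/2) = -2/9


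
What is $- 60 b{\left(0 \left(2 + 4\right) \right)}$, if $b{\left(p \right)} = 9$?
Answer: $-540$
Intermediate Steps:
$- 60 b{\left(0 \left(2 + 4\right) \right)} = \left(-60\right) 9 = -540$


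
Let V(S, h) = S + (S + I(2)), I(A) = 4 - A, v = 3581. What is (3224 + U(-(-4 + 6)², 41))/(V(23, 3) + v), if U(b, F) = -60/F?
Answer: 132124/148789 ≈ 0.88800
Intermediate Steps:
V(S, h) = 2 + 2*S (V(S, h) = S + (S + (4 - 1*2)) = S + (S + (4 - 2)) = S + (S + 2) = S + (2 + S) = 2 + 2*S)
(3224 + U(-(-4 + 6)², 41))/(V(23, 3) + v) = (3224 - 60/41)/((2 + 2*23) + 3581) = (3224 - 60*1/41)/((2 + 46) + 3581) = (3224 - 60/41)/(48 + 3581) = (132124/41)/3629 = (132124/41)*(1/3629) = 132124/148789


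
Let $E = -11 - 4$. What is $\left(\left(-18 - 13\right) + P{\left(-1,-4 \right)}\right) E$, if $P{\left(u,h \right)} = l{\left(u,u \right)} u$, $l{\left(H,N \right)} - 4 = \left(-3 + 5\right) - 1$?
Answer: $540$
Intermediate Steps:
$l{\left(H,N \right)} = 5$ ($l{\left(H,N \right)} = 4 + \left(\left(-3 + 5\right) - 1\right) = 4 + \left(2 - 1\right) = 4 + 1 = 5$)
$P{\left(u,h \right)} = 5 u$
$E = -15$
$\left(\left(-18 - 13\right) + P{\left(-1,-4 \right)}\right) E = \left(\left(-18 - 13\right) + 5 \left(-1\right)\right) \left(-15\right) = \left(-31 - 5\right) \left(-15\right) = \left(-36\right) \left(-15\right) = 540$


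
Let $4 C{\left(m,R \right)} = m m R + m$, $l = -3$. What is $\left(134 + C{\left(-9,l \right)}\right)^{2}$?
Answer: $5041$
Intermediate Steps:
$C{\left(m,R \right)} = \frac{m}{4} + \frac{R m^{2}}{4}$ ($C{\left(m,R \right)} = \frac{m m R + m}{4} = \frac{m^{2} R + m}{4} = \frac{R m^{2} + m}{4} = \frac{m + R m^{2}}{4} = \frac{m}{4} + \frac{R m^{2}}{4}$)
$\left(134 + C{\left(-9,l \right)}\right)^{2} = \left(134 + \frac{1}{4} \left(-9\right) \left(1 - -27\right)\right)^{2} = \left(134 + \frac{1}{4} \left(-9\right) \left(1 + 27\right)\right)^{2} = \left(134 + \frac{1}{4} \left(-9\right) 28\right)^{2} = \left(134 - 63\right)^{2} = 71^{2} = 5041$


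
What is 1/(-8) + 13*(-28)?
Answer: -2913/8 ≈ -364.13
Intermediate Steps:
1/(-8) + 13*(-28) = -⅛ - 364 = -2913/8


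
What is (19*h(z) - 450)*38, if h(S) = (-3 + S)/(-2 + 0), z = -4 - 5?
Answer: -12768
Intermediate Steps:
z = -9
h(S) = 3/2 - S/2 (h(S) = (-3 + S)/(-2) = (-3 + S)*(-½) = 3/2 - S/2)
(19*h(z) - 450)*38 = (19*(3/2 - ½*(-9)) - 450)*38 = (19*(3/2 + 9/2) - 450)*38 = (19*6 - 450)*38 = (114 - 450)*38 = -336*38 = -12768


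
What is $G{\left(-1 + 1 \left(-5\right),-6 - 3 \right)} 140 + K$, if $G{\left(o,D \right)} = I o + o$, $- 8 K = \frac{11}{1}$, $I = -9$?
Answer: $\frac{53749}{8} \approx 6718.6$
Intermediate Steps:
$K = - \frac{11}{8}$ ($K = - \frac{11 \cdot 1^{-1}}{8} = - \frac{11 \cdot 1}{8} = \left(- \frac{1}{8}\right) 11 = - \frac{11}{8} \approx -1.375$)
$G{\left(o,D \right)} = - 8 o$ ($G{\left(o,D \right)} = - 9 o + o = - 8 o$)
$G{\left(-1 + 1 \left(-5\right),-6 - 3 \right)} 140 + K = - 8 \left(-1 + 1 \left(-5\right)\right) 140 - \frac{11}{8} = - 8 \left(-1 - 5\right) 140 - \frac{11}{8} = \left(-8\right) \left(-6\right) 140 - \frac{11}{8} = 48 \cdot 140 - \frac{11}{8} = 6720 - \frac{11}{8} = \frac{53749}{8}$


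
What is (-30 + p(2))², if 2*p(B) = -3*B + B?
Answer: 1024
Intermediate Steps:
p(B) = -B (p(B) = (-3*B + B)/2 = (-2*B)/2 = -B)
(-30 + p(2))² = (-30 - 1*2)² = (-30 - 2)² = (-32)² = 1024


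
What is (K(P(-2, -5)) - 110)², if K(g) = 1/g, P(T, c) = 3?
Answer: 108241/9 ≈ 12027.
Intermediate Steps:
(K(P(-2, -5)) - 110)² = (1/3 - 110)² = (⅓ - 110)² = (-329/3)² = 108241/9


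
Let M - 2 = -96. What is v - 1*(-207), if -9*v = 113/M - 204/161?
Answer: 28232011/136206 ≈ 207.27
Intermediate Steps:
M = -94 (M = 2 - 96 = -94)
v = 37369/136206 (v = -(113/(-94) - 204/161)/9 = -(113*(-1/94) - 204*1/161)/9 = -(-113/94 - 204/161)/9 = -1/9*(-37369/15134) = 37369/136206 ≈ 0.27436)
v - 1*(-207) = 37369/136206 - 1*(-207) = 37369/136206 + 207 = 28232011/136206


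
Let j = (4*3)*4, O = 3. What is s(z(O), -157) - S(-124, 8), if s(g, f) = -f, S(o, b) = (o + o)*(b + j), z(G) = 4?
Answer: 14045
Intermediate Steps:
j = 48 (j = 12*4 = 48)
S(o, b) = 2*o*(48 + b) (S(o, b) = (o + o)*(b + 48) = (2*o)*(48 + b) = 2*o*(48 + b))
s(z(O), -157) - S(-124, 8) = -1*(-157) - 2*(-124)*(48 + 8) = 157 - 2*(-124)*56 = 157 - 1*(-13888) = 157 + 13888 = 14045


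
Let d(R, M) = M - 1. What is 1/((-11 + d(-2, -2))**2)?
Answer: 1/196 ≈ 0.0051020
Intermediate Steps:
d(R, M) = -1 + M
1/((-11 + d(-2, -2))**2) = 1/((-11 + (-1 - 2))**2) = 1/((-11 - 3)**2) = 1/((-14)**2) = 1/196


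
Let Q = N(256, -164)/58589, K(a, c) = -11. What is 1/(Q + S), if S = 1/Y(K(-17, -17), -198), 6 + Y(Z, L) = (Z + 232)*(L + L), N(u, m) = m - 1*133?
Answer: -5127826458/26052623 ≈ -196.83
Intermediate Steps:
N(u, m) = -133 + m (N(u, m) = m - 133 = -133 + m)
Y(Z, L) = -6 + 2*L*(232 + Z) (Y(Z, L) = -6 + (Z + 232)*(L + L) = -6 + (232 + Z)*(2*L) = -6 + 2*L*(232 + Z))
S = -1/87522 (S = 1/(-6 + 464*(-198) + 2*(-198)*(-11)) = 1/(-6 - 91872 + 4356) = 1/(-87522) = -1/87522 ≈ -1.1426e-5)
Q = -297/58589 (Q = (-133 - 164)/58589 = -297*1/58589 = -297/58589 ≈ -0.0050692)
1/(Q + S) = 1/(-297/58589 - 1/87522) = 1/(-26052623/5127826458) = -5127826458/26052623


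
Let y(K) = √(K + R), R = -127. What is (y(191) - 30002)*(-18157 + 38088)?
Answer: -597810414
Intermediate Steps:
y(K) = √(-127 + K) (y(K) = √(K - 127) = √(-127 + K))
(y(191) - 30002)*(-18157 + 38088) = (√(-127 + 191) - 30002)*(-18157 + 38088) = (√64 - 30002)*19931 = (8 - 30002)*19931 = -29994*19931 = -597810414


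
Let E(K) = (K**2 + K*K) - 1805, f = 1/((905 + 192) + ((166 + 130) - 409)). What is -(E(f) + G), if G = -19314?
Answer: 10224299231/484128 ≈ 21119.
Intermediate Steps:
f = 1/984 (f = 1/(1097 + (296 - 409)) = 1/(1097 - 113) = 1/984 ≈ 0.0010163)
E(K) = -1805 + 2*K**2 (E(K) = (K**2 + K**2) - 1805 = 2*K**2 - 1805 = -1805 + 2*K**2)
-(E(f) + G) = -((-1805 + 2*(1/984)**2) - 19314) = -((-1805 + 2*(1/968256)) - 19314) = -((-1805 + 1/484128) - 19314) = -(-873851039/484128 - 19314) = -1*(-10224299231/484128) = 10224299231/484128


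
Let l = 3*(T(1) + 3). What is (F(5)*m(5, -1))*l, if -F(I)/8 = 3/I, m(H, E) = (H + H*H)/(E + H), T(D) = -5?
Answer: 216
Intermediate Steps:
m(H, E) = (H + H**2)/(E + H)
F(I) = -24/I
l = -6 (l = 3*(-5 + 3) = 3*(-2) = -6)
(F(5)*m(5, -1))*l = ((-24/5)*(5*(1 + 5)/(-1 + 5)))*(-6) = ((-24*1/5)*(5*6/4))*(-6) = -24*6/4*(-6) = -24/5*15/2*(-6) = -36*(-6) = 216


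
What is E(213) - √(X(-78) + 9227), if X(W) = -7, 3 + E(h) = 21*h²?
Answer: 952746 - 2*√2305 ≈ 9.5265e+5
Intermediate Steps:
E(h) = -3 + 21*h²
E(213) - √(X(-78) + 9227) = (-3 + 21*213²) - √(-7 + 9227) = (-3 + 21*45369) - √9220 = (-3 + 952749) - 2*√2305 = 952746 - 2*√2305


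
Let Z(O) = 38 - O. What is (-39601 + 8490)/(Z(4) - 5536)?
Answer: 31111/5502 ≈ 5.6545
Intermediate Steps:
(-39601 + 8490)/(Z(4) - 5536) = (-39601 + 8490)/((38 - 1*4) - 5536) = -31111/((38 - 4) - 5536) = -31111/(34 - 5536) = -31111/(-5502) = -31111*(-1/5502) = 31111/5502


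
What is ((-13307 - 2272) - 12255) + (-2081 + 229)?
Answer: -29686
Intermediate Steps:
((-13307 - 2272) - 12255) + (-2081 + 229) = (-15579 - 12255) - 1852 = -27834 - 1852 = -29686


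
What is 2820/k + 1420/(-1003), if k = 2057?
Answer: -320/7139 ≈ -0.044824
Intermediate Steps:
2820/k + 1420/(-1003) = 2820/2057 + 1420/(-1003) = 2820*(1/2057) + 1420*(-1/1003) = 2820/2057 - 1420/1003 = -320/7139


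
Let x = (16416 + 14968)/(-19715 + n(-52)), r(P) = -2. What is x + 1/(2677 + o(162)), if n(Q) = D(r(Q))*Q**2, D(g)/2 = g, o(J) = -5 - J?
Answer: -78743309/76632810 ≈ -1.0275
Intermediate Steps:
D(g) = 2*g
n(Q) = -4*Q**2 (n(Q) = (2*(-2))*Q**2 = -4*Q**2)
x = -31384/30531 (x = (16416 + 14968)/(-19715 - 4*(-52)**2) = 31384/(-19715 - 4*2704) = 31384/(-19715 - 10816) = 31384/(-30531) = 31384*(-1/30531) = -31384/30531 ≈ -1.0279)
x + 1/(2677 + o(162)) = -31384/30531 + 1/(2677 + (-5 - 1*162)) = -31384/30531 + 1/(2677 + (-5 - 162)) = -31384/30531 + 1/(2677 - 167) = -31384/30531 + 1/2510 = -78743309/76632810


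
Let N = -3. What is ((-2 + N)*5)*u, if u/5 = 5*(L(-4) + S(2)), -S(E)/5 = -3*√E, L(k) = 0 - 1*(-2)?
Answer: -1250 - 9375*√2 ≈ -14508.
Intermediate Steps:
L(k) = 2 (L(k) = 0 + 2 = 2)
S(E) = 15*√E (S(E) = -(-15)*√E = 15*√E)
u = 50 + 375*√2 (u = 5*(5*(2 + 15*√2)) = 5*(10 + 75*√2) = 50 + 375*√2 ≈ 580.33)
((-2 + N)*5)*u = ((-2 - 3)*5)*(50 + 375*√2) = (-5*5)*(50 + 375*√2) = -25*(50 + 375*√2) = -1250 - 9375*√2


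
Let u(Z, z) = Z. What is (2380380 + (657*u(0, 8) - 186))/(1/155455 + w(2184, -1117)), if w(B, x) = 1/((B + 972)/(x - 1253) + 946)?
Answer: 46022717538366960/20592623 ≈ 2.2349e+9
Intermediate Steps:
w(B, x) = 1/(946 + (972 + B)/(-1253 + x)) (w(B, x) = 1/((972 + B)/(-1253 + x) + 946) = 1/(946 + (972 + B)/(-1253 + x)))
(2380380 + (657*u(0, 8) - 186))/(1/155455 + w(2184, -1117)) = (2380380 + (657*0 - 186))/(1/155455 + (-1253 - 1117)/(-1184366 + 2184 + 946*(-1117))) = (2380380 + (0 - 186))/(1/155455 - 2370/(-1184366 + 2184 - 1056682)) = (2380380 - 186)/(1/155455 - 2370/(-2238864)) = 2380194/(1/155455 - 1/2238864*(-2370)) = 2380194/(1/155455 + 395/373144) = 2380194/(61777869/58007100520) = 2380194*(58007100520/61777869) = 46022717538366960/20592623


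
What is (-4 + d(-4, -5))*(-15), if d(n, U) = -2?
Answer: 90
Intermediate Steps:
(-4 + d(-4, -5))*(-15) = (-4 - 2)*(-15) = -6*(-15) = 90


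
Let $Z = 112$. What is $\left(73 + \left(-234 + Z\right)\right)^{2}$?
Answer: $2401$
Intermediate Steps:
$\left(73 + \left(-234 + Z\right)\right)^{2} = \left(73 + \left(-234 + 112\right)\right)^{2} = \left(73 - 122\right)^{2} = \left(-49\right)^{2} = 2401$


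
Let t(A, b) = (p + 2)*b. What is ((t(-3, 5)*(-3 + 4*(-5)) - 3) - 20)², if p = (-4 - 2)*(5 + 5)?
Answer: 44182609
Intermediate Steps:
p = -60 (p = -6*10 = -60)
t(A, b) = -58*b (t(A, b) = (-60 + 2)*b = -58*b)
((t(-3, 5)*(-3 + 4*(-5)) - 3) - 20)² = (((-58*5)*(-3 + 4*(-5)) - 3) - 20)² = ((-290*(-3 - 20) - 3) - 20)² = ((-290*(-23) - 3) - 20)² = ((6670 - 3) - 20)² = (6667 - 20)² = 6647² = 44182609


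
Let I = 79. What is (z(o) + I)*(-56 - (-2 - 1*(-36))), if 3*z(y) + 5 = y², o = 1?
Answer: -6990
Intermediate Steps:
z(y) = -5/3 + y²/3
(z(o) + I)*(-56 - (-2 - 1*(-36))) = ((-5/3 + (⅓)*1²) + 79)*(-56 - (-2 - 1*(-36))) = ((-5/3 + (⅓)*1) + 79)*(-56 - (-2 + 36)) = ((-5/3 + ⅓) + 79)*(-56 - 1*34) = (-4/3 + 79)*(-56 - 34) = (233/3)*(-90) = -6990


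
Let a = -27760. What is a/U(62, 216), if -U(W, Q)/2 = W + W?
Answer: 3470/31 ≈ 111.94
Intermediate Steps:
U(W, Q) = -4*W (U(W, Q) = -2*(W + W) = -4*W)
a/U(62, 216) = -27760/((-4*62)) = -27760/(-248) = -27760*(-1/248) = 3470/31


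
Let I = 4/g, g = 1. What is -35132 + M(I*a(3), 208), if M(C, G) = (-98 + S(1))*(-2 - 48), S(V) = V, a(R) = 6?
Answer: -30282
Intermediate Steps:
I = 4 (I = 4/1 = 4*1 = 4)
M(C, G) = 4850 (M(C, G) = (-98 + 1)*(-2 - 48) = -97*(-50) = 4850)
-35132 + M(I*a(3), 208) = -35132 + 4850 = -30282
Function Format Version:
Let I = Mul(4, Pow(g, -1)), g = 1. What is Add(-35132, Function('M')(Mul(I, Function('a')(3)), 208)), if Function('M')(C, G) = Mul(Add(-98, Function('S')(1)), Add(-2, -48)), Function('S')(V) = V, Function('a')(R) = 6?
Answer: -30282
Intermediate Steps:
I = 4 (I = Mul(4, Pow(1, -1)) = Mul(4, 1) = 4)
Function('M')(C, G) = 4850 (Function('M')(C, G) = Mul(Add(-98, 1), Add(-2, -48)) = Mul(-97, -50) = 4850)
Add(-35132, Function('M')(Mul(I, Function('a')(3)), 208)) = Add(-35132, 4850) = -30282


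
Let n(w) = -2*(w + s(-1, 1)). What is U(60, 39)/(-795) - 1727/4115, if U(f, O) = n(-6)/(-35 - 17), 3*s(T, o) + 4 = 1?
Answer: -7133657/17011410 ≈ -0.41935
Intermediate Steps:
s(T, o) = -1 (s(T, o) = -4/3 + (⅓)*1 = -4/3 + ⅓ = -1)
n(w) = 2 - 2*w (n(w) = -2*(w - 1) = -2*(-1 + w) = 2 - 2*w)
U(f, O) = -7/26 (U(f, O) = (2 - 2*(-6))/(-35 - 17) = (2 + 12)/(-52) = 14*(-1/52) = -7/26)
U(60, 39)/(-795) - 1727/4115 = -7/26/(-795) - 1727/4115 = -7/26*(-1/795) - 1727*1/4115 = 7/20670 - 1727/4115 = -7133657/17011410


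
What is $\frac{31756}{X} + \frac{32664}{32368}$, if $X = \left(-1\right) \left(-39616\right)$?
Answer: $\frac{36279613}{20035792} \approx 1.8107$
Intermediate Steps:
$X = 39616$
$\frac{31756}{X} + \frac{32664}{32368} = \frac{31756}{39616} + \frac{32664}{32368} = 31756 \cdot \frac{1}{39616} + 32664 \cdot \frac{1}{32368} = \frac{7939}{9904} + \frac{4083}{4046} = \frac{36279613}{20035792}$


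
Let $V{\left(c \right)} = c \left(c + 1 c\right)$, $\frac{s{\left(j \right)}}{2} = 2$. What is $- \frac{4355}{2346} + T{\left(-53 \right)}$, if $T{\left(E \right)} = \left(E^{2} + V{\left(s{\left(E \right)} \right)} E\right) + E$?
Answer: $\frac{2482405}{2346} \approx 1058.1$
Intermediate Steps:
$s{\left(j \right)} = 4$ ($s{\left(j \right)} = 2 \cdot 2 = 4$)
$V{\left(c \right)} = 2 c^{2}$ ($V{\left(c \right)} = c \left(c + c\right) = c 2 c = 2 c^{2}$)
$T{\left(E \right)} = E^{2} + 33 E$ ($T{\left(E \right)} = \left(E^{2} + 2 \cdot 4^{2} E\right) + E = \left(E^{2} + 2 \cdot 16 E\right) + E = \left(E^{2} + 32 E\right) + E = E^{2} + 33 E$)
$- \frac{4355}{2346} + T{\left(-53 \right)} = - \frac{4355}{2346} - 53 \left(33 - 53\right) = \left(-4355\right) \frac{1}{2346} - -1060 = - \frac{4355}{2346} + 1060 = \frac{2482405}{2346}$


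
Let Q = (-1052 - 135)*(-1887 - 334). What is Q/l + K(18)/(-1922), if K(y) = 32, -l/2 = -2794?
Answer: 2533420839/5370068 ≈ 471.77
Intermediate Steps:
l = 5588 (l = -2*(-2794) = 5588)
Q = 2636327 (Q = -1187*(-2221) = 2636327)
Q/l + K(18)/(-1922) = 2636327/5588 + 32/(-1922) = 2636327*(1/5588) + 32*(-1/1922) = 2636327/5588 - 16/961 = 2533420839/5370068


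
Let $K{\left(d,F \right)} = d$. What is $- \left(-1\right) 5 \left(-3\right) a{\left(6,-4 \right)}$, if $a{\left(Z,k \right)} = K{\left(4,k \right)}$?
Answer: $-60$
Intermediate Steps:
$a{\left(Z,k \right)} = 4$
$- \left(-1\right) 5 \left(-3\right) a{\left(6,-4 \right)} = - \left(-1\right) 5 \left(-3\right) 4 = - \left(-5\right) \left(-3\right) 4 = - 15 \cdot 4 = \left(-1\right) 60 = -60$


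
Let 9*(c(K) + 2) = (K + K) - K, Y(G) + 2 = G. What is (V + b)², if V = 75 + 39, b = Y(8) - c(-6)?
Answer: 135424/9 ≈ 15047.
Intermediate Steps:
Y(G) = -2 + G
c(K) = -2 + K/9 (c(K) = -2 + ((K + K) - K)/9 = -2 + (2*K - K)/9 = -2 + K/9)
b = 26/3 (b = (-2 + 8) - (-2 + (⅑)*(-6)) = 6 - (-2 - ⅔) = 6 - 1*(-8/3) = 6 + 8/3 = 26/3 ≈ 8.6667)
V = 114
(V + b)² = (114 + 26/3)² = (368/3)² = 135424/9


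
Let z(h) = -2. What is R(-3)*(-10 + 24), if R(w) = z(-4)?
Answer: -28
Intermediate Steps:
R(w) = -2
R(-3)*(-10 + 24) = -2*(-10 + 24) = -2*14 = -28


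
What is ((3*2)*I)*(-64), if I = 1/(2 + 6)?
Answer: -48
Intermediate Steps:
I = ⅛ (I = 1/8 = ⅛ ≈ 0.12500)
((3*2)*I)*(-64) = ((3*2)*(⅛))*(-64) = (6*(⅛))*(-64) = (¾)*(-64) = -48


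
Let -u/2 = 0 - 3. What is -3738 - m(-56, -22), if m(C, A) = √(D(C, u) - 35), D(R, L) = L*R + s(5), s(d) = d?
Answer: -3738 - I*√366 ≈ -3738.0 - 19.131*I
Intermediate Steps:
u = 6 (u = -2*(0 - 3) = -2*(-3) = 6)
D(R, L) = 5 + L*R (D(R, L) = L*R + 5 = 5 + L*R)
m(C, A) = √(-30 + 6*C) (m(C, A) = √((5 + 6*C) - 35) = √(-30 + 6*C))
-3738 - m(-56, -22) = -3738 - √(-30 + 6*(-56)) = -3738 - √(-30 - 336) = -3738 - √(-366) = -3738 - I*√366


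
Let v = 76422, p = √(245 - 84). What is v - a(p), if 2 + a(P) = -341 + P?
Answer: 76765 - √161 ≈ 76752.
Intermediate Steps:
p = √161 ≈ 12.689
a(P) = -343 + P (a(P) = -2 + (-341 + P) = -343 + P)
v - a(p) = 76422 - (-343 + √161) = 76422 + (343 - √161) = 76765 - √161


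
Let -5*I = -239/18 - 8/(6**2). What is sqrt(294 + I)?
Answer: sqrt(29670)/10 ≈ 17.225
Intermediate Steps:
I = 27/10 (I = -(-239/18 - 8/(6**2))/5 = -(-239*1/18 - 8/36)/5 = -(-239/18 - 8*1/36)/5 = -(-239/18 - 2/9)/5 = -1/5*(-27/2) = 27/10 ≈ 2.7000)
sqrt(294 + I) = sqrt(294 + 27/10) = sqrt(2967/10) = sqrt(29670)/10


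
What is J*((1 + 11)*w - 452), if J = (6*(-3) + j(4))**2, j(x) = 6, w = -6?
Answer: -75456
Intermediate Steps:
J = 144 (J = (6*(-3) + 6)**2 = (-18 + 6)**2 = (-12)**2 = 144)
J*((1 + 11)*w - 452) = 144*((1 + 11)*(-6) - 452) = 144*(12*(-6) - 452) = 144*(-72 - 452) = 144*(-524) = -75456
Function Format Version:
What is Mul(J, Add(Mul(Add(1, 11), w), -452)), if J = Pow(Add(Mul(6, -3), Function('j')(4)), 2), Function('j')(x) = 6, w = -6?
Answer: -75456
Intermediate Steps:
J = 144 (J = Pow(Add(Mul(6, -3), 6), 2) = Pow(Add(-18, 6), 2) = Pow(-12, 2) = 144)
Mul(J, Add(Mul(Add(1, 11), w), -452)) = Mul(144, Add(Mul(Add(1, 11), -6), -452)) = Mul(144, Add(Mul(12, -6), -452)) = Mul(144, Add(-72, -452)) = Mul(144, -524) = -75456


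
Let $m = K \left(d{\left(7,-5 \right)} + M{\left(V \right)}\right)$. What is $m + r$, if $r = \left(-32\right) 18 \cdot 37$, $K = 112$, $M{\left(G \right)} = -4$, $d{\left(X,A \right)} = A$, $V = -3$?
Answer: $-22320$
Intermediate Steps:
$r = -21312$ ($r = \left(-576\right) 37 = -21312$)
$m = -1008$ ($m = 112 \left(-5 - 4\right) = 112 \left(-9\right) = -1008$)
$m + r = -1008 - 21312 = -22320$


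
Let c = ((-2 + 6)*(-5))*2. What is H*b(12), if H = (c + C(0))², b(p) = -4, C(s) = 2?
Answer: -5776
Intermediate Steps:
c = -40 (c = (4*(-5))*2 = -20*2 = -40)
H = 1444 (H = (-40 + 2)² = (-38)² = 1444)
H*b(12) = 1444*(-4) = -5776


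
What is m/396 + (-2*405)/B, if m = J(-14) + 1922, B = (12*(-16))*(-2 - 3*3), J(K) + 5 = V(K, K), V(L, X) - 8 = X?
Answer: 4691/1056 ≈ 4.4422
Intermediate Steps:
V(L, X) = 8 + X
J(K) = 3 + K (J(K) = -5 + (8 + K) = 3 + K)
B = 2112 (B = -192*(-2 - 9) = -192*(-11) = 2112)
m = 1911 (m = (3 - 14) + 1922 = -11 + 1922 = 1911)
m/396 + (-2*405)/B = 1911/396 - 2*405/2112 = 1911*(1/396) - 810*1/2112 = 637/132 - 135/352 = 4691/1056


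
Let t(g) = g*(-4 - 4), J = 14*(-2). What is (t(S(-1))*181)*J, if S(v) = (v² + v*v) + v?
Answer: 40544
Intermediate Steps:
S(v) = v + 2*v² (S(v) = (v² + v²) + v = 2*v² + v = v + 2*v²)
J = -28
t(g) = -8*g (t(g) = g*(-8) = -8*g)
(t(S(-1))*181)*J = (-(-8)*(1 + 2*(-1))*181)*(-28) = (-(-8)*(1 - 2)*181)*(-28) = (-(-8)*(-1)*181)*(-28) = (-8*1*181)*(-28) = -8*181*(-28) = -1448*(-28) = 40544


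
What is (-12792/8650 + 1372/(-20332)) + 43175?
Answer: 949124126282/21983975 ≈ 43173.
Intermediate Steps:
(-12792/8650 + 1372/(-20332)) + 43175 = (-12792*1/8650 + 1372*(-1/20332)) + 43175 = (-6396/4325 - 343/5083) + 43175 = -33994343/21983975 + 43175 = 949124126282/21983975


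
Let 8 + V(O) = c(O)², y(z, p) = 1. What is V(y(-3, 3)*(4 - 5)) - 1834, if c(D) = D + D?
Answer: -1838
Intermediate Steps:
c(D) = 2*D
V(O) = -8 + 4*O² (V(O) = -8 + (2*O)² = -8 + 4*O²)
V(y(-3, 3)*(4 - 5)) - 1834 = (-8 + 4*(1*(4 - 5))²) - 1834 = (-8 + 4*(1*(-1))²) - 1834 = (-8 + 4*(-1)²) - 1834 = (-8 + 4*1) - 1834 = (-8 + 4) - 1834 = -4 - 1834 = -1838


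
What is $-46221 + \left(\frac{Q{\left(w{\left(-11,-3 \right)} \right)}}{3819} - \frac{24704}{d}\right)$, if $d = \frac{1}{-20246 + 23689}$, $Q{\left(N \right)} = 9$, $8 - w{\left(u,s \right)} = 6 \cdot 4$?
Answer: $- \frac{108334964386}{1273} \approx -8.5102 \cdot 10^{7}$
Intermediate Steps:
$w{\left(u,s \right)} = -16$ ($w{\left(u,s \right)} = 8 - 6 \cdot 4 = 8 - 24 = -16$)
$d = \frac{1}{3443} \approx 0.00029044$
$-46221 + \left(\frac{Q{\left(w{\left(-11,-3 \right)} \right)}}{3819} - \frac{24704}{d}\right) = -46221 + \left(\frac{9}{3819} - 24704 \frac{1}{\frac{1}{3443}}\right) = -46221 + \left(9 \cdot \frac{1}{3819} - 85055872\right) = -46221 + \left(\frac{3}{1273} - 85055872\right) = -46221 - \frac{108276125053}{1273} = - \frac{108334964386}{1273}$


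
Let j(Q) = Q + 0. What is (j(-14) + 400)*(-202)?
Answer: -77972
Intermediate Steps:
j(Q) = Q
(j(-14) + 400)*(-202) = (-14 + 400)*(-202) = 386*(-202) = -77972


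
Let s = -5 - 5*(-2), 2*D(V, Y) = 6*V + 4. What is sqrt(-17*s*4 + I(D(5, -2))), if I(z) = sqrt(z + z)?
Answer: sqrt(-340 + sqrt(34)) ≈ 18.28*I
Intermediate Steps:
D(V, Y) = 2 + 3*V (D(V, Y) = (6*V + 4)/2 = (4 + 6*V)/2 = 2 + 3*V)
s = 5 (s = -5 + 10 = 5)
I(z) = sqrt(2)*sqrt(z) (I(z) = sqrt(2*z) = sqrt(2)*sqrt(z))
sqrt(-17*s*4 + I(D(5, -2))) = sqrt(-17*5*4 + sqrt(2)*sqrt(2 + 3*5)) = sqrt(-85*4 + sqrt(2)*sqrt(2 + 15)) = sqrt(-340 + sqrt(2)*sqrt(17)) = sqrt(-340 + sqrt(34))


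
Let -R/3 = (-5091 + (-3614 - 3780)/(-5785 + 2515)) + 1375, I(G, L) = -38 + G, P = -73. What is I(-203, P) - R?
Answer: -6203308/545 ≈ -11382.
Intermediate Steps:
R = 6071963/545 (R = -3*((-5091 + (-3614 - 3780)/(-5785 + 2515)) + 1375) = -3*((-5091 - 7394/(-3270)) + 1375) = -3*((-5091 - 7394*(-1/3270)) + 1375) = -3*((-5091 + 3697/1635) + 1375) = -3*(-8320088/1635 + 1375) = -3*(-6071963/1635) = 6071963/545 ≈ 11141.)
I(-203, P) - R = (-38 - 203) - 1*6071963/545 = -241 - 6071963/545 = -6203308/545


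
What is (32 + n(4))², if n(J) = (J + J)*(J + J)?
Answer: 9216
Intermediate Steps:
n(J) = 4*J² (n(J) = (2*J)*(2*J) = 4*J²)
(32 + n(4))² = (32 + 4*4²)² = (32 + 4*16)² = (32 + 64)² = 96² = 9216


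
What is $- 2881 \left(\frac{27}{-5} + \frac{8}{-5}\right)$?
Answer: $20167$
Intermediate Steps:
$- 2881 \left(\frac{27}{-5} + \frac{8}{-5}\right) = - 2881 \left(27 \left(- \frac{1}{5}\right) + 8 \left(- \frac{1}{5}\right)\right) = - 2881 \left(- \frac{27}{5} - \frac{8}{5}\right) = \left(-2881\right) \left(-7\right) = 20167$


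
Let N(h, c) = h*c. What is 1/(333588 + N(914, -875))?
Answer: -1/466162 ≈ -2.1452e-6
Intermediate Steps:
N(h, c) = c*h
1/(333588 + N(914, -875)) = 1/(333588 - 875*914) = 1/(333588 - 799750) = 1/(-466162) = -1/466162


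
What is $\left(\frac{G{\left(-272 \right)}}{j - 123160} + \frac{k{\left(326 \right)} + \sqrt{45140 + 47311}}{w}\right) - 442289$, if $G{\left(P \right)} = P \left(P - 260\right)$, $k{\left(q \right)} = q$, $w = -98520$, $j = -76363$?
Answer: $- \frac{4347045915162509}{9828502980} - \frac{\sqrt{92451}}{98520} \approx -4.4229 \cdot 10^{5}$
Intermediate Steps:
$G{\left(P \right)} = P \left(-260 + P\right)$
$\left(\frac{G{\left(-272 \right)}}{j - 123160} + \frac{k{\left(326 \right)} + \sqrt{45140 + 47311}}{w}\right) - 442289 = \left(\frac{\left(-272\right) \left(-260 - 272\right)}{-76363 - 123160} + \frac{326 + \sqrt{45140 + 47311}}{-98520}\right) - 442289 = \left(\frac{\left(-272\right) \left(-532\right)}{-199523} + \left(326 + \sqrt{92451}\right) \left(- \frac{1}{98520}\right)\right) - 442289 = \left(144704 \left(- \frac{1}{199523}\right) - \left(\frac{163}{49260} + \frac{\sqrt{92451}}{98520}\right)\right) - 442289 = \left(- \frac{144704}{199523} - \left(\frac{163}{49260} + \frac{\sqrt{92451}}{98520}\right)\right) - 442289 = \left(- \frac{7160641289}{9828502980} - \frac{\sqrt{92451}}{98520}\right) - 442289 = - \frac{4347045915162509}{9828502980} - \frac{\sqrt{92451}}{98520}$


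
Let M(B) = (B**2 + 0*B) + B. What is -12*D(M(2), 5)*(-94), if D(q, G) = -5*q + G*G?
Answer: -5640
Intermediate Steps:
M(B) = B + B**2 (M(B) = (B**2 + 0) + B = B**2 + B = B + B**2)
D(q, G) = G**2 - 5*q (D(q, G) = -5*q + G**2 = G**2 - 5*q)
-12*D(M(2), 5)*(-94) = -12*(5**2 - 10*(1 + 2))*(-94) = -12*(25 - 10*3)*(-94) = -12*(25 - 5*6)*(-94) = -12*(25 - 30)*(-94) = -(-60)*(-94) = -12*470 = -5640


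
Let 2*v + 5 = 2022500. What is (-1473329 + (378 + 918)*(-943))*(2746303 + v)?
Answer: -20256631596157/2 ≈ -1.0128e+13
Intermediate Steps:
v = 2022495/2 (v = -5/2 + (½)*2022500 = -5/2 + 1011250 = 2022495/2 ≈ 1.0112e+6)
(-1473329 + (378 + 918)*(-943))*(2746303 + v) = (-1473329 + (378 + 918)*(-943))*(2746303 + 2022495/2) = (-1473329 + 1296*(-943))*(7515101/2) = (-1473329 - 1222128)*(7515101/2) = -2695457*7515101/2 = -20256631596157/2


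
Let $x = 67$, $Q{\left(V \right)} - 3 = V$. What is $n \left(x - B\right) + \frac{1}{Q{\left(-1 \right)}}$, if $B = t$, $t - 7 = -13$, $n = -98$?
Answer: $- \frac{14307}{2} \approx -7153.5$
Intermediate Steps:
$Q{\left(V \right)} = 3 + V$
$t = -6$ ($t = 7 - 13 = -6$)
$B = -6$
$n \left(x - B\right) + \frac{1}{Q{\left(-1 \right)}} = - 98 \left(67 - -6\right) + \frac{1}{3 - 1} = - 98 \left(67 + 6\right) + \frac{1}{2} = \left(-98\right) 73 + \frac{1}{2} = -7154 + \frac{1}{2} = - \frac{14307}{2}$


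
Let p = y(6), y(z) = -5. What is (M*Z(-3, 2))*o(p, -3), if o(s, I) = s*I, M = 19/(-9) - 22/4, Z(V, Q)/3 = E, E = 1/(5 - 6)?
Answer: 685/2 ≈ 342.50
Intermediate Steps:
p = -5
E = -1 (E = 1/(-1) = -1)
Z(V, Q) = -3 (Z(V, Q) = 3*(-1) = -3)
M = -137/18 (M = 19*(-⅑) - 22*¼ = -19/9 - 11/2 = -137/18 ≈ -7.6111)
o(s, I) = I*s
(M*Z(-3, 2))*o(p, -3) = (-137/18*(-3))*(-3*(-5)) = (137/6)*15 = 685/2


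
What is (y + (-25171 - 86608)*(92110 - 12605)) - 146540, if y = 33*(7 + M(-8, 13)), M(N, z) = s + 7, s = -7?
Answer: -8887135704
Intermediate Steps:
M(N, z) = 0 (M(N, z) = -7 + 7 = 0)
y = 231 (y = 33*(7 + 0) = 33*7 = 231)
(y + (-25171 - 86608)*(92110 - 12605)) - 146540 = (231 + (-25171 - 86608)*(92110 - 12605)) - 146540 = (231 - 111779*79505) - 146540 = (231 - 8886989395) - 146540 = -8886989164 - 146540 = -8887135704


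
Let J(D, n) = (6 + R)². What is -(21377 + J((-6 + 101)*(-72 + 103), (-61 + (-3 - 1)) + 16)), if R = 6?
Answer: -21521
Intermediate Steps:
J(D, n) = 144 (J(D, n) = (6 + 6)² = 12² = 144)
-(21377 + J((-6 + 101)*(-72 + 103), (-61 + (-3 - 1)) + 16)) = -(21377 + 144) = -1*21521 = -21521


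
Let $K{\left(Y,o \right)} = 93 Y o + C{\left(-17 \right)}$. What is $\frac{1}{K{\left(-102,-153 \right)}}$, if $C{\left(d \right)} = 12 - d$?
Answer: $\frac{1}{1451387} \approx 6.89 \cdot 10^{-7}$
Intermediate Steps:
$K{\left(Y,o \right)} = 29 + 93 Y o$ ($K{\left(Y,o \right)} = 93 Y o + \left(12 - -17\right) = 93 Y o + \left(12 + 17\right) = 93 Y o + 29 = 29 + 93 Y o$)
$\frac{1}{K{\left(-102,-153 \right)}} = \frac{1}{29 + 93 \left(-102\right) \left(-153\right)} = \frac{1}{29 + 1451358} = \frac{1}{1451387}$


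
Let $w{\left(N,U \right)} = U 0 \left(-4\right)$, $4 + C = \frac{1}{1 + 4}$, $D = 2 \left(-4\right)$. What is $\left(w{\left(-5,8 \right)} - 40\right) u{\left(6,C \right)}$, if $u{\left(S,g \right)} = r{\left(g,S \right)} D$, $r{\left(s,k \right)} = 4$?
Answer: $1280$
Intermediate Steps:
$D = -8$
$C = - \frac{19}{5}$ ($C = -4 + \frac{1}{1 + 4} = -4 + \frac{1}{5} = - \frac{19}{5} \approx -3.8$)
$w{\left(N,U \right)} = 0$ ($w{\left(N,U \right)} = 0 \left(-4\right) = 0$)
$u{\left(S,g \right)} = -32$ ($u{\left(S,g \right)} = 4 \left(-8\right) = -32$)
$\left(w{\left(-5,8 \right)} - 40\right) u{\left(6,C \right)} = \left(0 - 40\right) \left(-32\right) = \left(-40\right) \left(-32\right) = 1280$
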